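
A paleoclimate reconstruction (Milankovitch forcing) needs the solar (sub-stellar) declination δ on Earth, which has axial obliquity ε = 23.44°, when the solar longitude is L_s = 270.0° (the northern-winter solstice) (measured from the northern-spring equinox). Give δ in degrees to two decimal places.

sin δ = sin ε · sin L_s = sin 23.44° × sin 270.0° = -0.397789.
δ = arcsin(-0.397789) = -23.44°.

δ = -23.44°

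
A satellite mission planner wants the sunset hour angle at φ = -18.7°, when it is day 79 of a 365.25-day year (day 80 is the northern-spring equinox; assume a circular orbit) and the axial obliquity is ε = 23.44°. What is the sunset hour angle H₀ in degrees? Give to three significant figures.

Solar longitude: λ_s = 360° × (79 − 80)/365.25 = -0.986°, i.e. -0.986° + 360° = 359.014°.
sin δ = sin 23.44° × sin 359.014° = -0.00684, so δ = -0.392°.
cos H₀ = −tan φ · tan δ = −tan(-18.7°) × tan(-0.392°) = -0.0023, so H₀ = 1.5731 rad = 90.13°.

H₀ = 90.1°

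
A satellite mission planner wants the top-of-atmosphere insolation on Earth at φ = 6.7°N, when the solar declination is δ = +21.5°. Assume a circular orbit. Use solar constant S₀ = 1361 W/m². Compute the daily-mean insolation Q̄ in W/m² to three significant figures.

Q̄ ≈ 430 W/m²

cos H₀ = −tan(+6.7°) tan(+21.500°) = -0.0463, H₀ = 1.6171 rad.
Bracket: H₀ sin φ sin δ + cos φ cos δ sin H₀ = 1.6171×0.11667×0.36650 + 0.99317×0.93042×0.99893 = 0.069146 + 0.923076 = 0.992222.
Q̄ = (S₀/π) × [bracket] = (1361/π) × 0.992222 = 429.9 W/m².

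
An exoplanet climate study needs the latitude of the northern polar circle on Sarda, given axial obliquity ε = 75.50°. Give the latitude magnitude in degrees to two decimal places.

14.50°

The polar circle is the lowest latitude that experiences at least one full rotation of continuous daylight at the northern-summer solstice; it lies at |φ| = 90° − ε = 90° − 75.50° = 14.50°.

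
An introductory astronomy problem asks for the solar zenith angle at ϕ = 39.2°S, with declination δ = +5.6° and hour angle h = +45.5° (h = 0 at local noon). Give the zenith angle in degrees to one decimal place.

θ_z = 61.4°

cos θ_z = sin ϕ sin δ + cos ϕ cos δ cos h = -0.061675 + 0.540573 = 0.478898.
θ_z = arccos(0.478898) = 61.4°.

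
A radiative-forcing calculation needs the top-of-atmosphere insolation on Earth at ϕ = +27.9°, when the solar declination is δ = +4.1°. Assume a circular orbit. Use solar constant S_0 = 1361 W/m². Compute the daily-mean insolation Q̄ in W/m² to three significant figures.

Q̄ ≈ 405 W/m²

cos h₀ = −tan(+27.9°) tan(+4.100°) = -0.0380, h₀ = 1.6088 rad.
Bracket: h₀ sin ϕ sin δ + cos ϕ cos δ sin h₀ = 1.6088×0.46793×0.07150 + 0.88377×0.99744×0.99928 = 0.053826 + 0.880873 = 0.934699.
Q̄ = (S_0/π) × [bracket] = (1361/π) × 0.934699 = 404.9 W/m².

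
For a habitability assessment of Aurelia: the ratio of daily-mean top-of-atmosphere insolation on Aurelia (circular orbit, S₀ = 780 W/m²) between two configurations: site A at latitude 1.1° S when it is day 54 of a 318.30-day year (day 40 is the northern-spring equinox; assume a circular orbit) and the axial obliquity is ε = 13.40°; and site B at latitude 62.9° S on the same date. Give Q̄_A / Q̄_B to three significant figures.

— Configuration A (φ=-1.1°):
Solar longitude: λ_s = 360° × (54 − 40)/318.30 = 15.834°.
sin δ = sin 13.40° × sin 15.834° = 0.06323, so δ = +3.625°.
cos H₀ = −tan(-1.1°) tan(+3.625°) = 0.0012, H₀ = 1.5696 rad.
Bracket: H₀ sin φ sin δ + cos φ cos δ sin H₀ = 1.5696×-0.01920×0.06323 + 0.99982×0.99800×1.00000 = -0.001906 + 0.997820 = 0.995914.
Q̄ = (S₀/π) × [bracket] = (780/π) × 0.995914 = 247.27 W/m².
— Configuration B (φ=-62.9°):
cos H₀ = −tan(-62.9°) tan(+3.625°) = 0.1238, H₀ = 1.4467 rad.
Bracket: H₀ sin φ sin δ + cos φ cos δ sin H₀ = 1.4467×-0.89021×0.06323 + 0.45554×0.99800×0.99231 = -0.081432 + 0.451133 = 0.369701.
Q̄ = (S₀/π) × [bracket] = (780/π) × 0.369701 = 91.790 W/m².
Ratio Q̄_A / Q̄_B = 247.27 / 91.790 = 2.694.

Q̄_A / Q̄_B ≈ 2.69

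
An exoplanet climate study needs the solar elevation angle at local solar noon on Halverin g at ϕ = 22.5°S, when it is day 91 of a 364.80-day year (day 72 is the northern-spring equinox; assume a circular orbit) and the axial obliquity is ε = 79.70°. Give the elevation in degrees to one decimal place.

Solar longitude: L_s = 360° × (91 − 72)/364.80 = 18.750°.
sin δ = sin 79.70° × sin 18.750° = 0.31626, so δ = +18.437°.
At local noon the hour angle is zero, so the zenith angle equals |ϕ − δ| = |-22.5° − (+18.437°)| = 40.937°.
Elevation = 90° − 40.937° = 49.1°.

49.1°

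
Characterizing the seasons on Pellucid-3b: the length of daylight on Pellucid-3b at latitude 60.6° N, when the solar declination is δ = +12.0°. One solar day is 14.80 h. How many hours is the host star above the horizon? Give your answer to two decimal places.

9.22 h

cos H₀ = −tan φ · tan δ = −tan(+60.6°) × tan(+12.000°) = -0.3772, so H₀ = 1.9576 rad = 112.16°.
Daylight = 2H₀/(2π) × 14.80 h = (1.9576/π) × 14.80 = 9.22 h.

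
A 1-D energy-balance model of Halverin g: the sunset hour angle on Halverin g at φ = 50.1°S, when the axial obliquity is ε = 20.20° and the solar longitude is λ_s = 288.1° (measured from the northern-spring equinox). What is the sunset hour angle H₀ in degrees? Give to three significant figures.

Solar declination: sin δ = sin ε · sin λ_s = sin 20.20° × sin 288.1° = -0.32821, so δ = -19.160°.
cos H₀ = −tan φ · tan δ = −tan(-50.1°) × tan(-19.160°) = -0.4156, so H₀ = 1.9994 rad = 114.55°.

H₀ = 115°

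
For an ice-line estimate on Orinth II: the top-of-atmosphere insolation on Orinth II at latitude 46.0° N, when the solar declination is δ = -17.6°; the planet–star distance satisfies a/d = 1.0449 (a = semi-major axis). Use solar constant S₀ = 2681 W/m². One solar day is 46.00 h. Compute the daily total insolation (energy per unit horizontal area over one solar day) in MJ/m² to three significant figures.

cos H₀ = −tan(+46.0°) tan(-17.600°) = 0.3285, H₀ = 1.2361 rad.
Bracket: H₀ sin φ sin δ + cos φ cos δ sin H₀ = 1.2361×0.71934×-0.30237 + 0.69466×0.95319×0.94451 = -0.268860 + 0.625401 = 0.356541.
Inverse-square distance factor (a/d)² = 1.0449² = 1.091816.
Q̄ = (S₀/π) × 1.091816 × [bracket] = (2681/π) × 1.091816 × 0.356541 = 332.20 W/m².
Daily total = Q̄ × 46.00 h × 3600 s/h = 332.20 × 46.00 × 3600 / 10⁶ = 55.01 MJ/m².

55.0 MJ/m²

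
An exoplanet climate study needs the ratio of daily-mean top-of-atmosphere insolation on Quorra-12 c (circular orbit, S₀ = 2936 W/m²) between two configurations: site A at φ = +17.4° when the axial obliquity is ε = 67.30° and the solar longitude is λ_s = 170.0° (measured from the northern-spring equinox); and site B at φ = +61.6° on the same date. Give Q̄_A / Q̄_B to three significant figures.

— Configuration A (φ=+17.4°):
Solar declination: sin δ = sin ε · sin λ_s = sin 67.30° × sin 170.0° = 0.16020, so δ = +9.218°.
cos H₀ = −tan(+17.4°) tan(+9.218°) = -0.0509, H₀ = 1.6217 rad.
Bracket: H₀ sin φ sin δ + cos φ cos δ sin H₀ = 1.6217×0.29904×0.16020 + 0.95424×0.98709×0.99871 = 0.077689 + 0.940706 = 1.018395.
Q̄ = (S₀/π) × [bracket] = (2936/π) × 1.018395 = 951.75 W/m².
— Configuration B (φ=+61.6°):
cos H₀ = −tan(+61.6°) tan(+9.218°) = -0.3002, H₀ = 1.8757 rad.
Bracket: H₀ sin φ sin δ + cos φ cos δ sin H₀ = 1.8757×0.87965×0.16020 + 0.47562×0.98709×0.95389 = 0.264324 + 0.447832 = 0.712156.
Q̄ = (S₀/π) × [bracket] = (2936/π) × 0.712156 = 665.55 W/m².
Ratio Q̄_A / Q̄_B = 951.75 / 665.55 = 1.430.

Q̄_A / Q̄_B ≈ 1.43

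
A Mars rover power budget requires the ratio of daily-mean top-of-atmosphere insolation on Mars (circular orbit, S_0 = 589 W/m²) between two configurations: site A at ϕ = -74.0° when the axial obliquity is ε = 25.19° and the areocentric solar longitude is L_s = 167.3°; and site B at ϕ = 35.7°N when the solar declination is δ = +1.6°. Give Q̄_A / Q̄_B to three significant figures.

— Configuration A (ϕ=-74.0°):
sin δ = sin 25.19° × sin 167.3° = 0.09357, so δ = +5.369°.
cos h₀ = −tan(-74.0°) tan(+5.369°) = 0.3278, h₀ = 1.2369 rad.
Bracket: h₀ sin ϕ sin δ + cos ϕ cos δ sin h₀ = 1.2369×-0.96126×0.09357 + 0.27564×0.99561×0.94476 = -0.111253 + 0.259270 = 0.148017.
Q̄ = (S_0/π) × [bracket] = (589/π) × 0.148017 = 27.751 W/m².
— Configuration B (ϕ=+35.7°):
cos h₀ = −tan(+35.7°) tan(+1.600°) = -0.0201, h₀ = 1.5909 rad.
Bracket: h₀ sin ϕ sin δ + cos ϕ cos δ sin h₀ = 1.5909×0.58354×0.02792 + 0.81208×0.99961×0.99980 = 0.025920 + 0.811601 = 0.837521.
Q̄ = (S_0/π) × [bracket] = (589/π) × 0.837521 = 157.02 W/m².
Ratio Q̄_A / Q̄_B = 27.751 / 157.02 = 0.1767.

Q̄_A / Q̄_B ≈ 0.177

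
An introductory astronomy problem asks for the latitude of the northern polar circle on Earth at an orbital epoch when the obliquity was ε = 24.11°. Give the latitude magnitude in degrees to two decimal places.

The polar circle is the lowest latitude that experiences at least one full rotation of continuous daylight at the northern-summer solstice; it lies at |φ| = 90° − ε = 90° − 24.11° = 65.89°.

65.89°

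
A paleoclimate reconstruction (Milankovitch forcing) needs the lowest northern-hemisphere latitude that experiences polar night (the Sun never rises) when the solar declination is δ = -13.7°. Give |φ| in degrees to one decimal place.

Polar night requires cos H₀ = −tan φ tan δ ≥ 1, i.e. tan φ tan δ ≤ −1.
The boundary is |tan φ| · |tan δ| = 1, so |φ| = 90° − |δ| = 90° − 13.7° = 76.3° in the northern hemisphere.

|φ| = 76.3°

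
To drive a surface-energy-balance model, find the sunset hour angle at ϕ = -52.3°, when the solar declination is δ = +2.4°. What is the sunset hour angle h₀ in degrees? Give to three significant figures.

h₀ = 86.9°

cos h₀ = −tan ϕ · tan δ = −tan(-52.3°) × tan(+2.400°) = 0.0542, so h₀ = 1.5165 rad = 86.89°.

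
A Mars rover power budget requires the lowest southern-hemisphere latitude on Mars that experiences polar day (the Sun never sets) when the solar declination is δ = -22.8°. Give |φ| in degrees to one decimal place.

Polar day requires cos H₀ = −tan φ tan δ ≤ −1, i.e. tan φ tan δ ≥ 1.
The boundary is |tan φ| · |tan δ| = 1, so |φ| = 90° − |δ| = 90° − 22.8° = 67.2° in the southern hemisphere.

|φ| = 67.2°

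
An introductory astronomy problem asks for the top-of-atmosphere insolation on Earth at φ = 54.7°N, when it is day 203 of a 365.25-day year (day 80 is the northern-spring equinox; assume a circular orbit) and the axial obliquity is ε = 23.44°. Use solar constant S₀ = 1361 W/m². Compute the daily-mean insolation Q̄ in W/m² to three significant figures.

Q̄ ≈ 456 W/m²

Solar longitude: λ_s = 360° × (203 − 80)/365.25 = 121.232°.
sin δ = sin 23.44° × sin 121.232° = 0.34014, so δ = +19.885°.
cos H₀ = −tan(+54.7°) tan(+19.885°) = -0.5109, H₀ = 2.1070 rad.
Bracket: H₀ sin φ sin δ + cos φ cos δ sin H₀ = 2.1070×0.81614×0.34014 + 0.57786×0.94038×0.85967 = 0.584907 + 0.467152 = 1.052059.
Q̄ = (S₀/π) × [bracket] = (1361/π) × 1.052059 = 455.8 W/m².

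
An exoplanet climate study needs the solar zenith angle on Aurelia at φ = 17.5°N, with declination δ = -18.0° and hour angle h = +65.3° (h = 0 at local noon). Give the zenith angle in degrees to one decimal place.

θ_z = 73.4°

cos θ_z = sin φ sin δ + cos φ cos δ cos h = -0.092923 + 0.379022 = 0.286099.
θ_z = arccos(0.286099) = 73.4°.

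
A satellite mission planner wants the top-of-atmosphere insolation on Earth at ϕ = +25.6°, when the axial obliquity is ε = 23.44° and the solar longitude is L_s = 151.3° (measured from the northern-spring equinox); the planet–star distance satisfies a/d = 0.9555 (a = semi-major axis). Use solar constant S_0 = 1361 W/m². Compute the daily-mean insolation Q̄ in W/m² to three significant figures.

Q̄ ≈ 403 W/m²

Solar declination: sin δ = sin ε · sin L_s = sin 23.44° × sin 151.3° = 0.19103, so δ = +11.013°.
cos h₀ = −tan(+25.6°) tan(+11.013°) = -0.0932, h₀ = 1.6642 rad.
Bracket: h₀ sin ϕ sin δ + cos ϕ cos δ sin h₀ = 1.6642×0.43209×0.19103 + 0.90183×0.98158×0.99564 = 0.137367 + 0.881359 = 1.018726.
Inverse-square distance factor (a/d)² = 0.9555² = 0.912980.
Q̄ = (S_0/π) × 0.912980 × [bracket] = (1361/π) × 0.912980 × 1.018726 = 402.9 W/m².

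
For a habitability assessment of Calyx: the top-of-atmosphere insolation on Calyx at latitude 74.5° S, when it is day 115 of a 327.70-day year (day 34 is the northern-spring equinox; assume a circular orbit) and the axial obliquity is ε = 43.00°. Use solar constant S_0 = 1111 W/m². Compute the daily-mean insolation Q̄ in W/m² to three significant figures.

Q̄ ≈ 0.00 W/m²

Solar longitude: L_s = 360° × (115 − 34)/327.70 = 88.984°.
sin δ = sin 43.00° × sin 88.984° = 0.68189, so δ = +42.992°.
cos h₀ = −tan(-74.5°) tan(+42.992°) = 3.3616 ≥ 1 ⇒ polar night, h₀ = 0 and Q̄ = 0.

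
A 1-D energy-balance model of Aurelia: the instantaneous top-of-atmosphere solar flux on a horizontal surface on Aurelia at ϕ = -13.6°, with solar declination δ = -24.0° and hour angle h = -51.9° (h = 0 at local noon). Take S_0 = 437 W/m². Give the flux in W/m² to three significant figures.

281 W/m²

cos θ_z = sin ϕ sin δ + cos ϕ cos δ cos h = 0.095641 + 0.547885 = 0.643526.
Flux = S_0 · cos θ_z = 437 × 0.643526 = 281.2 W/m².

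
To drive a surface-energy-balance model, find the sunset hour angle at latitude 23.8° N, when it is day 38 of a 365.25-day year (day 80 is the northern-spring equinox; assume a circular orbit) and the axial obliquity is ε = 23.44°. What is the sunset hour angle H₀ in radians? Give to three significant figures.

H₀ = 1.45 rad

Solar longitude: λ_s = 360° × (38 − 80)/365.25 = -41.396°, i.e. -41.396° + 360° = 318.604°.
sin δ = sin 23.44° × sin 318.604° = -0.26304, so δ = -15.251°.
cos H₀ = −tan φ · tan δ = −tan(+23.8°) × tan(-15.251°) = 0.1203, so H₀ = 1.4503 rad = 83.09°.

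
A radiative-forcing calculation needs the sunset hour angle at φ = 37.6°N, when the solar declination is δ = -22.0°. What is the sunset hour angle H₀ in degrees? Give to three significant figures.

cos H₀ = −tan φ · tan δ = −tan(+37.6°) × tan(-22.000°) = 0.3111, so H₀ = 1.2544 rad = 71.87°.

H₀ = 71.9°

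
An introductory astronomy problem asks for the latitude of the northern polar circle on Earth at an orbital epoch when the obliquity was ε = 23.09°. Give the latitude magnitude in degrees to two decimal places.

The polar circle is the lowest latitude that experiences at least one full rotation of continuous daylight at the northern-summer solstice; it lies at |ϕ| = 90° − ε = 90° − 23.09° = 66.91°.

66.91°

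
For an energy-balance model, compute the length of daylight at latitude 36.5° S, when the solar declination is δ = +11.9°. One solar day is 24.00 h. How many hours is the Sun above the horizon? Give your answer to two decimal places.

cos h₀ = −tan ϕ · tan δ = −tan(-36.5°) × tan(+11.900°) = 0.1559, so h₀ = 1.4142 rad = 81.03°.
Daylight = 2h₀/(2π) × 24.00 h = (1.4142/π) × 24.00 = 10.80 h.

10.80 h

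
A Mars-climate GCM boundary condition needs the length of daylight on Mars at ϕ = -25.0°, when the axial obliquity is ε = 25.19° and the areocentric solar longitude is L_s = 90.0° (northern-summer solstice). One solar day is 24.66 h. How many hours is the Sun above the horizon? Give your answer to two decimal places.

sin δ = sin 25.19° × sin 90.0° = 0.42562, so δ = +25.190°.
cos h₀ = −tan ϕ · tan δ = −tan(-25.0°) × tan(+25.190°) = 0.2193, so h₀ = 1.3497 rad = 77.33°.
Daylight = 2h₀/(2π) × 24.66 h = (1.3497/π) × 24.66 = 10.59 h.

10.59 h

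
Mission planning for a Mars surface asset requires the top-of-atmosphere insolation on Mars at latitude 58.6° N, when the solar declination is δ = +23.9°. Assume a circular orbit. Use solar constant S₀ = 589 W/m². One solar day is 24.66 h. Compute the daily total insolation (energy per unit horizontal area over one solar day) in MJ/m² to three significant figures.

19.2 MJ/m²

cos H₀ = −tan(+58.6°) tan(+23.900°) = -0.7260, H₀ = 2.3833 rad.
Bracket: H₀ sin φ sin δ + cos φ cos δ sin H₀ = 2.3833×0.85355×0.40514 + 0.52101×0.91425×0.68772 = 0.824162 + 0.327584 = 1.151746.
Q̄ = (S₀/π) × [bracket] = (589/π) × 1.151746 = 215.93 W/m².
Daily total = Q̄ × 24.66 h × 3600 s/h = 215.93 × 24.66 × 3600 / 10⁶ = 19.17 MJ/m².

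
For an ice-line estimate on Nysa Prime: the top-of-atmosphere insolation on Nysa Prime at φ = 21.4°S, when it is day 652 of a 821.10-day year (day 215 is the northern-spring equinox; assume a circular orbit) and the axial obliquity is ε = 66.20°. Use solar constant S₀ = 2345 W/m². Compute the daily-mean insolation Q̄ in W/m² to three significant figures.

Q̄ ≈ 764 W/m²

Solar longitude: λ_s = 360° × (652 − 215)/821.10 = 191.597°.
sin δ = sin 66.20° × sin 191.597° = -0.18393, so δ = -10.598°.
cos H₀ = −tan(-21.4°) tan(-10.598°) = -0.0733, H₀ = 1.6442 rad.
Bracket: H₀ sin φ sin δ + cos φ cos δ sin H₀ = 1.6442×-0.36488×-0.18393 + 0.93106×0.98294×0.99731 = 0.110346 + 0.912714 = 1.023060.
Q̄ = (S₀/π) × [bracket] = (2345/π) × 1.023060 = 763.6 W/m².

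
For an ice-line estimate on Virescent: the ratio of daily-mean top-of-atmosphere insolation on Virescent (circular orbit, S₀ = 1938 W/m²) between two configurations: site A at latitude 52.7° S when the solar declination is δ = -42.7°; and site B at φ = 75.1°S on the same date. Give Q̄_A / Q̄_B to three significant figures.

Q̄_A / Q̄_B ≈ 0.823

— Configuration A (φ=-52.7°):
cos H₀ = −tan(-52.7°) tan(-42.700°) = -1.2113 ≤ −1 ⇒ polar day, H₀ = π.
Bracket: H₀ sin φ sin δ + cos φ cos δ sin H₀ = 3.1416×-0.79547×-0.67816 + 0.60599×0.73491×0.00000 = 1.694755 + 0.000000 = 1.694755.
Q̄ = (S₀/π) × [bracket] = (1938/π) × 1.694755 = 1045.5 W/m².
— Configuration B (φ=-75.1°):
cos H₀ = −tan(-75.1°) tan(-42.700°) = -3.4680 ≤ −1 ⇒ polar day, H₀ = π.
Bracket: H₀ sin φ sin δ + cos φ cos δ sin H₀ = 3.1416×-0.96638×-0.67816 + 0.25713×0.73491×0.00000 = 2.058880 + 0.000000 = 2.058880.
Q̄ = (S₀/π) × [bracket] = (1938/π) × 2.058880 = 1270.1 W/m².
Ratio Q̄_A / Q̄_B = 1045.5 / 1270.1 = 0.8232.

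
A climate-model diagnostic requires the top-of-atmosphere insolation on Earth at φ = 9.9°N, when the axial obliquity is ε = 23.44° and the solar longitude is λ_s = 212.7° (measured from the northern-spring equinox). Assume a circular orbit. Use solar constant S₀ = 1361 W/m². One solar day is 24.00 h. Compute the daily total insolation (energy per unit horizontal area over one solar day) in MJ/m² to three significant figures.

33.9 MJ/m²

Solar declination: sin δ = sin ε · sin λ_s = sin 23.44° × sin 212.7° = -0.21490, so δ = -12.410°.
cos H₀ = −tan(+9.9°) tan(-12.410°) = 0.0384, H₀ = 1.5324 rad.
Bracket: H₀ sin φ sin δ + cos φ cos δ sin H₀ = 1.5324×0.17193×-0.21490 + 0.98511×0.97664×0.99926 = -0.056619 + 0.961386 = 0.904767.
Q̄ = (S₀/π) × [bracket] = (1361/π) × 0.904767 = 391.96 W/m².
Daily total = Q̄ × 24.00 h × 3600 s/h = 391.96 × 24.00 × 3600 / 10⁶ = 33.87 MJ/m².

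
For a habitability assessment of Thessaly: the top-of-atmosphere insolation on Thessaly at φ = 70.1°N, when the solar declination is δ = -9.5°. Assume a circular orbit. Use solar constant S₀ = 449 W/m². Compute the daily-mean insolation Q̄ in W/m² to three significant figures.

Q̄ ≈ 18.4 W/m²

cos H₀ = −tan(+70.1°) tan(-9.500°) = 0.4623, H₀ = 1.0902 rad.
Bracket: H₀ sin φ sin δ + cos φ cos δ sin H₀ = 1.0902×0.94029×-0.16505 + 0.34038×0.98629×0.88673 = -0.169193 + 0.297687 = 0.128494.
Q̄ = (S₀/π) × [bracket] = (449/π) × 0.128494 = 18.36 W/m².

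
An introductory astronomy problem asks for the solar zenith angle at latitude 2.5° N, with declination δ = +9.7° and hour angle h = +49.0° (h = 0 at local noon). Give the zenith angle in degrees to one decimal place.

cos θ_z = sin φ sin δ + cos φ cos δ cos h = 0.007349 + 0.646064 = 0.653413.
θ_z = arccos(0.653413) = 49.2°.

θ_z = 49.2°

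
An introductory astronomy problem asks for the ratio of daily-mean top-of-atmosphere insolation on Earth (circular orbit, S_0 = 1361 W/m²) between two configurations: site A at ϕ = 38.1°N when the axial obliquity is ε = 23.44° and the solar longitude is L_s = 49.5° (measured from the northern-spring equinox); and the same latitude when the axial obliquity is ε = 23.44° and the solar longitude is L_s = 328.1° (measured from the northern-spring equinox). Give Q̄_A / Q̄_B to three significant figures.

Q̄_A / Q̄_B ≈ 1.85

— Configuration A (ϕ=+38.1°):
Solar declination: sin δ = sin ε · sin L_s = sin 23.44° × sin 49.5° = 0.30248, so δ = +17.607°.
cos h₀ = −tan(+38.1°) tan(+17.607°) = -0.2488, h₀ = 1.8223 rad.
Bracket: h₀ sin ϕ sin δ + cos ϕ cos δ sin h₀ = 1.8223×0.61704×0.30248 + 0.78694×0.95316×0.96855 = 0.340118 + 0.726490 = 1.066608.
Q̄ = (S_0/π) × [bracket] = (1361/π) × 1.066608 = 462.08 W/m².
— Configuration B (ϕ=+38.1°):
Solar declination: sin δ = sin ε · sin L_s = sin 23.44° × sin 328.1° = -0.21021, so δ = -12.134°.
cos h₀ = −tan(+38.1°) tan(-12.134°) = 0.1686, h₀ = 1.4014 rad.
Bracket: h₀ sin ϕ sin δ + cos ϕ cos δ sin h₀ = 1.4014×0.61704×-0.21021 + 0.78694×0.97766×0.98569 = -0.181773 + 0.758350 = 0.576577.
Q̄ = (S_0/π) × [bracket] = (1361/π) × 0.576577 = 249.78 W/m².
Ratio Q̄_A / Q̄_B = 462.08 / 249.78 = 1.850.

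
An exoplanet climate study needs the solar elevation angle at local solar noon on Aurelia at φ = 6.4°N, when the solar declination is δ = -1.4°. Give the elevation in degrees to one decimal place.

At local noon the hour angle is zero, so the zenith angle equals |φ − δ| = |+6.4° − (-1.400°)| = 7.800°.
Elevation = 90° − 7.800° = 82.2°.

82.2°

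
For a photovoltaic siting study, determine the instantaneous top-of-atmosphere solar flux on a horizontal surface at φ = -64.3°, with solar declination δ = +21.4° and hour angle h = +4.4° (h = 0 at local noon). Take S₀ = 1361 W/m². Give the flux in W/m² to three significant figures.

cos θ_z = sin φ sin δ + cos φ cos δ cos h = -0.328782 + 0.402571 = 0.073789.
Flux = S₀ · cos θ_z = 1361 × 0.073789 = 100.4 W/m².

100 W/m²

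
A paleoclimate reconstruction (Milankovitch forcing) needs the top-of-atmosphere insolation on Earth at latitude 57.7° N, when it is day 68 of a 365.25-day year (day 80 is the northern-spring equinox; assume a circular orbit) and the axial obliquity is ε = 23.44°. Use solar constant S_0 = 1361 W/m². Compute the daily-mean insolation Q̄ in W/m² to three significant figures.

Solar longitude: L_s = 360° × (68 − 80)/365.25 = -11.828°, i.e. -11.828° + 360° = 348.172°.
sin δ = sin 23.44° × sin 348.172° = -0.08153, so δ = -4.677°.
cos h₀ = −tan(+57.7°) tan(-4.677°) = 0.1294, h₀ = 1.4410 rad.
Bracket: h₀ sin ϕ sin δ + cos ϕ cos δ sin h₀ = 1.4410×0.84526×-0.08153 + 0.53435×0.99667×0.99159 = -0.099305 + 0.528092 = 0.428787.
Q̄ = (S_0/π) × [bracket] = (1361/π) × 0.428787 = 185.8 W/m².

Q̄ ≈ 186 W/m²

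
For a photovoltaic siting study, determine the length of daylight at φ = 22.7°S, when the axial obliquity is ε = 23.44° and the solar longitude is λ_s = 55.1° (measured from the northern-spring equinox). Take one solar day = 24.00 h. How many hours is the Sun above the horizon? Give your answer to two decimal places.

Solar declination: sin δ = sin ε · sin λ_s = sin 23.44° × sin 55.1° = 0.32625, so δ = +19.041°.
cos H₀ = −tan φ · tan δ = −tan(-22.7°) × tan(+19.041°) = 0.1444, so H₀ = 1.4259 rad = 81.70°.
Daylight = 2H₀/(2π) × 24.00 h = (1.4259/π) × 24.00 = 10.89 h.

10.89 h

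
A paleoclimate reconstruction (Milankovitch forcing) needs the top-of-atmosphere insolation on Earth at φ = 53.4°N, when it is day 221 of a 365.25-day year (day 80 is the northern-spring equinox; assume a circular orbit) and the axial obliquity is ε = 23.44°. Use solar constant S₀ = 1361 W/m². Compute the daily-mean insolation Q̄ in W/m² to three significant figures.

Q̄ ≈ 409 W/m²

Solar longitude: λ_s = 360° × (221 − 80)/365.25 = 138.973°.
sin δ = sin 23.44° × sin 138.973° = 0.26111, so δ = +15.136°.
cos H₀ = −tan(+53.4°) tan(+15.136°) = -0.3642, H₀ = 1.9436 rad.
Bracket: H₀ sin φ sin δ + cos φ cos δ sin H₀ = 1.9436×0.80282×0.26111 + 0.59622×0.96531×0.93131 = 0.407426 + 0.536003 = 0.943429.
Q̄ = (S₀/π) × [bracket] = (1361/π) × 0.943429 = 408.7 W/m².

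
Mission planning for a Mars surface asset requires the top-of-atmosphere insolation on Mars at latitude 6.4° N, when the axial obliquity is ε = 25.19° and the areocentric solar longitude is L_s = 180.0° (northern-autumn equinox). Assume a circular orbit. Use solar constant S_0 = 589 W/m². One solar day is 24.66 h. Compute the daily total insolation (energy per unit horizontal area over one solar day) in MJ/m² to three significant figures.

sin δ = sin 25.19° × sin 180.0° = 0.00000, so δ = +0.000°.
cos h₀ = −tan(+6.4°) tan(+0.000°) = -0.0000, h₀ = 1.5708 rad.
Bracket: h₀ sin ϕ sin δ + cos ϕ cos δ sin h₀ = 1.5708×0.11147×0.00000 + 0.99377×1.00000×1.00000 = 0.000000 + 0.993770 = 0.993770.
Q̄ = (S_0/π) × [bracket] = (589/π) × 0.993770 = 186.32 W/m².
Daily total = Q̄ × 24.66 h × 3600 s/h = 186.32 × 24.66 × 3600 / 10⁶ = 16.54 MJ/m².

16.5 MJ/m²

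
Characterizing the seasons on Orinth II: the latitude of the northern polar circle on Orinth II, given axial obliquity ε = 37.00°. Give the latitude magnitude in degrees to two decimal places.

53.00°

The polar circle is the lowest latitude that experiences at least one full rotation of continuous daylight at the northern-summer solstice; it lies at |φ| = 90° − ε = 90° − 37.00° = 53.00°.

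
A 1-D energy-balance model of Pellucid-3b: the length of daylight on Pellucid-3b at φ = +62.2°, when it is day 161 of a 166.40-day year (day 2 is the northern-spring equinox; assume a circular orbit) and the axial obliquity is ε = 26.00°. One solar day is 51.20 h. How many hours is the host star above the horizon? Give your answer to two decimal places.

21.80 h

Solar longitude: λ_s = 360° × (161 − 2)/166.40 = 343.990°.
sin δ = sin 26.00° × sin 343.990° = -0.12090, so δ = -6.944°.
cos H₀ = −tan φ · tan δ = −tan(+62.2°) × tan(-6.944°) = 0.2310, so H₀ = 1.3377 rad = 76.64°.
Daylight = 2H₀/(2π) × 51.20 h = (1.3377/π) × 51.20 = 21.80 h.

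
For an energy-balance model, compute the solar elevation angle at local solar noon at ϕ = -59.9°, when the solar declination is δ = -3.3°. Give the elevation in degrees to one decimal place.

At local noon the hour angle is zero, so the zenith angle equals |ϕ − δ| = |-59.9° − (-3.300°)| = 56.600°.
Elevation = 90° − 56.600° = 33.4°.

33.4°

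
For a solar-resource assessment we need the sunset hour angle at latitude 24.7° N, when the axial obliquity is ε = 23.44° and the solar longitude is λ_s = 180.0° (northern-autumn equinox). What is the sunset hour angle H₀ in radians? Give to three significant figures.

H₀ = 1.57 rad

Solar declination: sin δ = sin ε · sin λ_s = sin 23.44° × sin 180.0° = 0.00000, so δ = +0.000°.
cos H₀ = −tan φ · tan δ = −tan(+24.7°) × tan(+0.000°) = -0.0000, so H₀ = 1.5708 rad = 90.00°.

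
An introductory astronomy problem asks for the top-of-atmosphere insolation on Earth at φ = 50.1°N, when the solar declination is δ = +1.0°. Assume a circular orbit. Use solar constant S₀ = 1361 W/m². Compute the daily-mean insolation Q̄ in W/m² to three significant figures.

cos H₀ = −tan(+50.1°) tan(+1.000°) = -0.0209, H₀ = 1.5917 rad.
Bracket: H₀ sin φ sin δ + cos φ cos δ sin H₀ = 1.5917×0.76717×0.01745 + 0.64145×0.99985×0.99978 = 0.021308 + 0.641213 = 0.662521.
Q̄ = (S₀/π) × [bracket] = (1361/π) × 0.662521 = 287.0 W/m².

Q̄ ≈ 287 W/m²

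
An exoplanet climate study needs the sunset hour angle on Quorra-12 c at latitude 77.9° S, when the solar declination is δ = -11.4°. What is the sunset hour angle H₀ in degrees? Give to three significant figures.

cos H₀ = −tan φ · tan δ = −tan(-77.9°) × tan(-11.400°) = -0.9405, so H₀ = 2.7950 rad = 160.14°.

H₀ = 160°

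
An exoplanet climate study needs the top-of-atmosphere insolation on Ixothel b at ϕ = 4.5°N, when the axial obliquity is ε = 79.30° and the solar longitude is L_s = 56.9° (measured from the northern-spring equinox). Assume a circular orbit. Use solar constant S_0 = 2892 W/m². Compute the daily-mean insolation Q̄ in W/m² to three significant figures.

Q̄ ≈ 618 W/m²

Solar declination: sin δ = sin ε · sin L_s = sin 79.30° × sin 56.9° = 0.82315, so δ = +55.402°.
cos h₀ = −tan(+4.5°) tan(+55.402°) = -0.1141, h₀ = 1.6851 rad.
Bracket: h₀ sin ϕ sin δ + cos ϕ cos δ sin h₀ = 1.6851×0.07846×0.82315 + 0.99692×0.56782×0.99347 = 0.108831 + 0.562375 = 0.671206.
Q̄ = (S_0/π) × [bracket] = (2892/π) × 0.671206 = 617.9 W/m².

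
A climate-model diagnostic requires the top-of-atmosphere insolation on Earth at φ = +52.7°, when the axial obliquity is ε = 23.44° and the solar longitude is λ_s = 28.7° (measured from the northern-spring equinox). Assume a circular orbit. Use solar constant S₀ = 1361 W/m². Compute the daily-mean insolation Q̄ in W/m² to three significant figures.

Solar declination: sin δ = sin ε · sin λ_s = sin 23.44° × sin 28.7° = 0.19103, so δ = +11.013°.
cos H₀ = −tan(+52.7°) tan(+11.013°) = -0.2555, H₀ = 1.8291 rad.
Bracket: H₀ sin φ sin δ + cos φ cos δ sin H₀ = 1.8291×0.79547×0.19103 + 0.60599×0.98158×0.96682 = 0.277948 + 0.575091 = 0.853039.
Q̄ = (S₀/π) × [bracket] = (1361/π) × 0.853039 = 369.6 W/m².

Q̄ ≈ 370 W/m²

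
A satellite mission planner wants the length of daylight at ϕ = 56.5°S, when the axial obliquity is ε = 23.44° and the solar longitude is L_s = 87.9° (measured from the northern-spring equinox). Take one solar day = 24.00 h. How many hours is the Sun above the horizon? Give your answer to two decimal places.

6.55 h

Solar declination: sin δ = sin ε · sin L_s = sin 23.44° × sin 87.9° = 0.39752, so δ = +23.423°.
cos h₀ = −tan ϕ · tan δ = −tan(-56.5°) × tan(+23.423°) = 0.6545, so h₀ = 0.8572 rad = 49.12°.
Daylight = 2h₀/(2π) × 24.00 h = (0.8572/π) × 24.00 = 6.55 h.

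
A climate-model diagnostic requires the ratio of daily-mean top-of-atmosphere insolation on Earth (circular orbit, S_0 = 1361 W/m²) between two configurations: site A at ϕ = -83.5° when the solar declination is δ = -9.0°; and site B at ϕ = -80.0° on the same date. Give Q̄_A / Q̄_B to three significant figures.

Q̄_A / Q̄_B ≈ 0.998

— Configuration A (ϕ=-83.5°):
cos h₀ = −tan(-83.5°) tan(-9.000°) = -1.3901 ≤ −1 ⇒ polar day, h₀ = π.
Bracket: h₀ sin ϕ sin δ + cos ϕ cos δ sin h₀ = 3.1416×-0.99357×-0.15643 + 0.11320×0.98769×0.00000 = 0.488281 + 0.000000 = 0.488281.
Q̄ = (S_0/π) × [bracket] = (1361/π) × 0.488281 = 211.53 W/m².
— Configuration B (ϕ=-80.0°):
cos h₀ = −tan(-80.0°) tan(-9.000°) = -0.8982, h₀ = 2.6866 rad.
Bracket: h₀ sin ϕ sin δ + cos ϕ cos δ sin h₀ = 2.6866×-0.98481×-0.15643 + 0.17365×0.98769×0.43950 = 0.413881 + 0.075380 = 0.489261.
Q̄ = (S_0/π) × [bracket] = (1361/π) × 0.489261 = 211.96 W/m².
Ratio Q̄_A / Q̄_B = 211.53 / 211.96 = 0.9980.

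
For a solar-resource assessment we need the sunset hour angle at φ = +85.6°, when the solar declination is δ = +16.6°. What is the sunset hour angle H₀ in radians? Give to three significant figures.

Sunrise equation: cos H₀ = −tan φ · tan δ = -3.8743 ≤ −1, so the Sun never sets (polar day) and H₀ = π.

H₀ = 3.14 rad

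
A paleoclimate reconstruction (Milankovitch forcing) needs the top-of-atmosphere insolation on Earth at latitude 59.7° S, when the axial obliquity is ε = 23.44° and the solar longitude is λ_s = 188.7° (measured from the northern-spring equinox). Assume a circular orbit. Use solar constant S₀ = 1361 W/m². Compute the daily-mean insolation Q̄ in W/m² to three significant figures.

Solar declination: sin δ = sin ε · sin λ_s = sin 23.44° × sin 188.7° = -0.06017, so δ = -3.450°.
cos H₀ = −tan(-59.7°) tan(-3.450°) = -0.1032, H₀ = 1.6741 rad.
Bracket: H₀ sin φ sin δ + cos φ cos δ sin H₀ = 1.6741×-0.86340×-0.06017 + 0.50453×0.99819×0.99467 = 0.086971 + 0.500933 = 0.587904.
Q̄ = (S₀/π) × [bracket] = (1361/π) × 0.587904 = 254.7 W/m².

Q̄ ≈ 255 W/m²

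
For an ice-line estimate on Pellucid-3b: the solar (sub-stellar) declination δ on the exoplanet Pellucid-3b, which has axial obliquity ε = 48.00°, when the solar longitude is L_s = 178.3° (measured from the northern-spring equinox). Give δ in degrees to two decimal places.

sin δ = sin ε · sin L_s = sin 48.00° × sin 178.3° = 0.022046.
δ = arcsin(0.022046) = +1.26°.

δ = +1.26°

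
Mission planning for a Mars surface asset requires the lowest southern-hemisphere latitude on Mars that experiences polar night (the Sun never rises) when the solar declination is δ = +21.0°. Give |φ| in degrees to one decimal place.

Polar night requires cos H₀ = −tan φ tan δ ≥ 1, i.e. tan φ tan δ ≤ −1.
The boundary is |tan φ| · |tan δ| = 1, so |φ| = 90° − |δ| = 90° − 21.0° = 69.0° in the southern hemisphere.

|φ| = 69.0°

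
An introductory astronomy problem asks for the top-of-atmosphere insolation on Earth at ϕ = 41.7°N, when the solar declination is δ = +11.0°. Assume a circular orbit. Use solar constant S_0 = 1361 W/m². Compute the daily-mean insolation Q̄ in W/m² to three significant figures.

cos h₀ = −tan(+41.7°) tan(+11.000°) = -0.1732, h₀ = 1.7449 rad.
Bracket: h₀ sin ϕ sin δ + cos ϕ cos δ sin h₀ = 1.7449×0.66523×0.19081 + 0.74664×0.98163×0.98489 = 0.221485 + 0.721850 = 0.943335.
Q̄ = (S_0/π) × [bracket] = (1361/π) × 0.943335 = 408.7 W/m².

Q̄ ≈ 409 W/m²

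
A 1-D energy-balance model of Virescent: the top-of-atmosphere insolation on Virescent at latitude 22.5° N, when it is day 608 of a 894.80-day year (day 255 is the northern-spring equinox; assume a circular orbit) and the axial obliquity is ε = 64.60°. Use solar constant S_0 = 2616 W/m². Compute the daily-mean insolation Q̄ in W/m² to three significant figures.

Q̄ ≈ 942 W/m²

Solar longitude: L_s = 360° × (608 − 255)/894.80 = 142.021°.
sin δ = sin 64.60° × sin 142.021° = 0.55589, so δ = +33.772°.
cos h₀ = −tan(+22.5°) tan(+33.772°) = -0.2770, h₀ = 1.8515 rad.
Bracket: h₀ sin ϕ sin δ + cos ϕ cos δ sin h₀ = 1.8515×0.38268×0.55589 + 0.92388×0.83125×0.96087 = 0.393866 + 0.737924 = 1.131790.
Q̄ = (S_0/π) × [bracket] = (2616/π) × 1.131790 = 942.4 W/m².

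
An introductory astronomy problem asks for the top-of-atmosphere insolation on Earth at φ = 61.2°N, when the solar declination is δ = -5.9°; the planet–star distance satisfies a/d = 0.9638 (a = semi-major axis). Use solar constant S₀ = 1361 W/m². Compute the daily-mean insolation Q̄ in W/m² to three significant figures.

Q̄ ≈ 139 W/m²

cos H₀ = −tan(+61.2°) tan(-5.900°) = 0.1880, H₀ = 1.3817 rad.
Bracket: H₀ sin φ sin δ + cos φ cos δ sin H₀ = 1.3817×0.87631×-0.10279 + 0.48175×0.99470×0.98217 = -0.124458 + 0.470653 = 0.346195.
Inverse-square distance factor (a/d)² = 0.9638² = 0.928910.
Q̄ = (S₀/π) × 0.928910 × [bracket] = (1361/π) × 0.928910 × 0.346195 = 139.3 W/m².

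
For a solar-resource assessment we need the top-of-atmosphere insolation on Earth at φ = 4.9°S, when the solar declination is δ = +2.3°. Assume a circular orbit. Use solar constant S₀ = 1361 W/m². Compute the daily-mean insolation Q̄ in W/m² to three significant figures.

Q̄ ≈ 429 W/m²

cos H₀ = −tan(-4.9°) tan(+2.300°) = 0.0034, H₀ = 1.5674 rad.
Bracket: H₀ sin φ sin δ + cos φ cos δ sin H₀ = 1.5674×-0.08542×0.04013 + 0.99635×0.99919×0.99999 = -0.005373 + 0.995533 = 0.990160.
Q̄ = (S₀/π) × [bracket] = (1361/π) × 0.990160 = 429.0 W/m².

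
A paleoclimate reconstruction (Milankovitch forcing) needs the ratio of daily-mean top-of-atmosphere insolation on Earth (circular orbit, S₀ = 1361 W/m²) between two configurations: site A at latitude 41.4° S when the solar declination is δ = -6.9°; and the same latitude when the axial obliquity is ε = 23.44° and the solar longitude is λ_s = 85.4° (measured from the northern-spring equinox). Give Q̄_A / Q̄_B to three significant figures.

Q̄_A / Q̄_B ≈ 2.67

— Configuration A (φ=-41.4°):
cos H₀ = −tan(-41.4°) tan(-6.900°) = -0.1067, H₀ = 1.6777 rad.
Bracket: H₀ sin φ sin δ + cos φ cos δ sin H₀ = 1.6777×-0.66131×-0.12014 + 0.75011×0.99276×0.99429 = 0.133293 + 0.740427 = 0.873720.
Q̄ = (S₀/π) × [bracket] = (1361/π) × 0.873720 = 378.51 W/m².
— Configuration B (φ=-41.4°):
Solar declination: sin δ = sin ε · sin λ_s = sin 23.44° × sin 85.4° = 0.39651, so δ = +23.360°.
cos H₀ = −tan(-41.4°) tan(+23.360°) = 0.3808, H₀ = 1.1802 rad.
Bracket: H₀ sin φ sin δ + cos φ cos δ sin H₀ = 1.1802×-0.66131×0.39651 + 0.75011×0.91803×0.92467 = -0.309467 + 0.636749 = 0.327282.
Q̄ = (S₀/π) × [bracket] = (1361/π) × 0.327282 = 141.79 W/m².
Ratio Q̄_A / Q̄_B = 378.51 / 141.79 = 2.670.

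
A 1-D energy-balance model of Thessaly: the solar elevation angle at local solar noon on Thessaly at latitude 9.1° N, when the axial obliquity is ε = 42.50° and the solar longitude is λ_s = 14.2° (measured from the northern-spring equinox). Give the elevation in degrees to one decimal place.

89.6°

Solar declination: sin δ = sin ε · sin λ_s = sin 42.50° × sin 14.2° = 0.16573, so δ = +9.539°.
At local noon the hour angle is zero, so the zenith angle equals |φ − δ| = |+9.1° − (+9.539°)| = 0.439°.
Elevation = 90° − 0.439° = 89.6°.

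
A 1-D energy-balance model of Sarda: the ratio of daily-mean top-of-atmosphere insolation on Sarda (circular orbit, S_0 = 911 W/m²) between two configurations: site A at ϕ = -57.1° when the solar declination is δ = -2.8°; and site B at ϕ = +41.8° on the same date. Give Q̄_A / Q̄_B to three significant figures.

Q̄_A / Q̄_B ≈ 0.877

— Configuration A (ϕ=-57.1°):
cos h₀ = −tan(-57.1°) tan(-2.800°) = -0.0756, h₀ = 1.6465 rad.
Bracket: h₀ sin ϕ sin δ + cos ϕ cos δ sin h₀ = 1.6465×-0.83962×-0.04885 + 0.54317×0.99881×0.99714 = 0.067532 + 0.540972 = 0.608504.
Q̄ = (S_0/π) × [bracket] = (911/π) × 0.608504 = 176.45 W/m².
— Configuration B (ϕ=+41.8°):
cos h₀ = −tan(+41.8°) tan(-2.800°) = 0.0437, h₀ = 1.5271 rad.
Bracket: h₀ sin ϕ sin δ + cos ϕ cos δ sin h₀ = 1.5271×0.66653×-0.04885 + 0.74548×0.99881×0.99904 = -0.049722 + 0.743878 = 0.694156.
Q̄ = (S_0/π) × [bracket] = (911/π) × 0.694156 = 201.29 W/m².
Ratio Q̄_A / Q̄_B = 176.45 / 201.29 = 0.8766.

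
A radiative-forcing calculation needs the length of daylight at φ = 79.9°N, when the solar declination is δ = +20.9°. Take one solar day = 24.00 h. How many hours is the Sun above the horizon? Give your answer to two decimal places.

Sunrise equation: cos H₀ = −tan φ · tan δ = -2.1438 ≤ −1, so the Sun never sets (polar day) and H₀ = π.
Daylight = 2H₀/(2π) × 24.00 h = (3.1416/π) × 24.00 = 24.00 h.

24.00 h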